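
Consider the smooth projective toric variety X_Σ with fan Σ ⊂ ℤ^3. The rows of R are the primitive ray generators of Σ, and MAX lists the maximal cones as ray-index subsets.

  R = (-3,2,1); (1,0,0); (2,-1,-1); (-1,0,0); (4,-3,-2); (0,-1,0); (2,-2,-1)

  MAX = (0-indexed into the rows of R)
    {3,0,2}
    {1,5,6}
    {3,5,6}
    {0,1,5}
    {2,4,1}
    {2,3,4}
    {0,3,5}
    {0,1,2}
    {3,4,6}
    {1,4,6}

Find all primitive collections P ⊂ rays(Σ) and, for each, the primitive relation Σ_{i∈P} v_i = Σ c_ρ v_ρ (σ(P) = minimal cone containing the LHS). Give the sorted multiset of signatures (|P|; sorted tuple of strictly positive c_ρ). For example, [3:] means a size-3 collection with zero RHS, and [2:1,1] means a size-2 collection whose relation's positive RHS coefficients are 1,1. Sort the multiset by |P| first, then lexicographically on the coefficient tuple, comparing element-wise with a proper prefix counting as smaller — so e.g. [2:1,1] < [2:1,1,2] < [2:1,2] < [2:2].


The 6 primitive collections of Σ (r=7, n=3):

  • {1,3}:  v_{1} + v_{3} = 0  ⇒ sig = [2:]
  • {0,6}:  v_{0} + v_{6} = v_{3}  ⇒ sig = [2:1]
  • {2,5}:  v_{2} + v_{5} = v_{6}  ⇒ sig = [2:1]
  • {2,6}:  v_{2} + v_{6} = v_{4}  ⇒ sig = [2:1]
  • {0,4}:  v_{0} + v_{4} = v_{2} + v_{3}  ⇒ sig = [2:1,1]
  • {4,5}:  v_{4} + v_{5} = 2·v_{6}  ⇒ sig = [2:2]

Sorted signature multiset PRS(X):
    |P|=2: 6 collections, coeffs (), (1), (1), (1), (1,1), (2)


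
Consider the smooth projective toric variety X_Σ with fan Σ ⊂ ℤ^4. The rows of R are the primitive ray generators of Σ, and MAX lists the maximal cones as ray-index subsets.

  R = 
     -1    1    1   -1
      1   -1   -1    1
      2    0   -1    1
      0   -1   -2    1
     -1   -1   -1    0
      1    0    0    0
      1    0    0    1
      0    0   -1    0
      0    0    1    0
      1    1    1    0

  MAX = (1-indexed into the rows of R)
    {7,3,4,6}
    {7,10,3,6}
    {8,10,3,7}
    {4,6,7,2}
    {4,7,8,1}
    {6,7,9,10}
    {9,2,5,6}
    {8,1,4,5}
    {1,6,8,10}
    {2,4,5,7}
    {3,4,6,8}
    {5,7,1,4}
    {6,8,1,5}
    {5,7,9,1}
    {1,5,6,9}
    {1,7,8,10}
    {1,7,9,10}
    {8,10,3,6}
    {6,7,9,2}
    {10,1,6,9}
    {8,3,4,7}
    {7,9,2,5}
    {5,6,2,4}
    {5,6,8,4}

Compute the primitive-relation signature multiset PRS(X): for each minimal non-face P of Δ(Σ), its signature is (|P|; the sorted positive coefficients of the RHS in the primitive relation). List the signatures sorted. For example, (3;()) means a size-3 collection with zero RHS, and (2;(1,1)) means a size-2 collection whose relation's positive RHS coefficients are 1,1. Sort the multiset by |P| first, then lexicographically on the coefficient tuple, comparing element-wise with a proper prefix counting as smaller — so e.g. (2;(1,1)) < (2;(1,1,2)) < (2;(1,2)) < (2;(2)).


Primitive collections (16):

  • {1,2}:  v_{1} + v_{2} = 0 — sig = (2;())
  • {5,10}:  v_{5} + v_{10} = 0 — sig = (2;())
  • {8,9}:  v_{8} + v_{9} = 0 — sig = (2;())
  • {1,3}:  v_{1} + v_{3} = v_{8} + v_{10} — sig = (2;(1,1))
  • {2,8}:  v_{2} + v_{8} = v_{4} + v_{6} — sig = (2;(1,1))
  • {2,10}:  v_{2} + v_{10} = v_{6} + v_{7} — sig = (2;(1,1))
  • {3,5}:  v_{3} + v_{5} = v_{4} + v_{6} — sig = (2;(1,1))
  • {3,9}:  v_{3} + v_{9} = v_{6} + v_{7} — sig = (2;(1,1))
  • {4,9}:  v_{4} + v_{9} = v_{5} + v_{7} — sig = (2;(1,1))
  • {4,10}:  v_{4} + v_{10} = v_{7} + v_{8} — sig = (2;(1,1))
  • {2,3}:  v_{2} + v_{3} = v_{4} + 2·v_{6} + v_{7} — sig = (2;(1,1,2))
  • {1,4,6}:  v_{1} + v_{4} + v_{6} = v_{8} — sig = (3;(1))
  • {1,6,7}:  v_{1} + v_{6} + v_{7} = v_{10} — sig = (3;(1))
  • {5,6,7}:  v_{5} + v_{6} + v_{7} = v_{2} — sig = (3;(1))
  • {5,7,8}:  v_{5} + v_{7} + v_{8} = v_{4} — sig = (3;(1))
  • {6,7,8}:  v_{6} + v_{7} + v_{8} = v_{3} — sig = (3;(1))

Sorted signature multiset PRS(X):
[(2;()), (2;()), (2;()), (2;(1,1)), (2;(1,1)), (2;(1,1)), (2;(1,1)), (2;(1,1)), (2;(1,1)), (2;(1,1)), (2;(1,1,2)), (3;(1)), (3;(1)), (3;(1)), (3;(1)), (3;(1))]


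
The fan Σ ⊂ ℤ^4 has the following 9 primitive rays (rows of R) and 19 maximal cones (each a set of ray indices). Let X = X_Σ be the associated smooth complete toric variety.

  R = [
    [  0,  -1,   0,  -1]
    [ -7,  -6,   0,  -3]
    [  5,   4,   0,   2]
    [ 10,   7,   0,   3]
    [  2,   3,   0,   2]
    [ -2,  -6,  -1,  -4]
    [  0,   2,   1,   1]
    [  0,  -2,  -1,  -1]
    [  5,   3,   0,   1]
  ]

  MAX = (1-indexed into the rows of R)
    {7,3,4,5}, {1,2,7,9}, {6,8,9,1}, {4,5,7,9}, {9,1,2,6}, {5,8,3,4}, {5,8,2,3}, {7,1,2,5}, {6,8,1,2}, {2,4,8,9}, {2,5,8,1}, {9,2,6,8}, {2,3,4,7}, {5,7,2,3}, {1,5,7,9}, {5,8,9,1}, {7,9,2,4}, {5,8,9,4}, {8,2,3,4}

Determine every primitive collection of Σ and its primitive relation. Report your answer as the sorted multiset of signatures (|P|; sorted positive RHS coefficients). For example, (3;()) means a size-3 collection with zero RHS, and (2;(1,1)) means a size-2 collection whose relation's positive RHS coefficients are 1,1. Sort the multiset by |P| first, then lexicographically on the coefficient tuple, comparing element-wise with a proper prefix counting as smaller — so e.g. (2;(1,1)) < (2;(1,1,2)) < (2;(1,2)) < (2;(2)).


11 collections generate NE(X_Σ); each relation:

  P={7,8}:  v_{7} + v_{8} = 0  ⟹  sig = (2;())
  P={1,3}:  v_{1} + v_{3} = v_{9}  ⟹  sig = (2;(1))
  P={3,9}:  v_{3} + v_{9} = v_{4}  ⟹  sig = (2;(1))
  P={5,6}:  v_{5} + v_{6} = v_{1} + v_{8}  ⟹  sig = (2;(1,1))
  P={6,7}:  v_{6} + v_{7} = v_{1} + v_{2} + v_{9}  ⟹  sig = (2;(1,1,1))
  P={3,6}:  v_{3} + v_{6} = v_{2} + v_{8} + 2·v_{9}  ⟹  sig = (2;(1,1,2))
  P={4,6}:  v_{4} + v_{6} = v_{2} + v_{8} + 3·v_{9}  ⟹  sig = (2;(1,1,3))
  P={1,4}:  v_{1} + v_{4} = 2·v_{9}  ⟹  sig = (2;(2))
  P={2,5,9}:  v_{2} + v_{5} + v_{9} = 0  ⟹  sig = (3;())
  P={2,4,5}:  v_{2} + v_{4} + v_{5} = v_{3}  ⟹  sig = (3;(1))
  P={1,2,8,9}:  v_{1} + v_{2} + v_{8} + v_{9} = v_{6}  ⟹  sig = (4;(1))

so the primitive-relation signature multiset is
{ (2;()),  (2;(1)) ×2,  (2;(1,1)),  (2;(1,1,1)),  (2;(1,1,2)),  (2;(1,1,3)),  (2;(2)),  (3;()),  (3;(1)),  (4;(1)) }


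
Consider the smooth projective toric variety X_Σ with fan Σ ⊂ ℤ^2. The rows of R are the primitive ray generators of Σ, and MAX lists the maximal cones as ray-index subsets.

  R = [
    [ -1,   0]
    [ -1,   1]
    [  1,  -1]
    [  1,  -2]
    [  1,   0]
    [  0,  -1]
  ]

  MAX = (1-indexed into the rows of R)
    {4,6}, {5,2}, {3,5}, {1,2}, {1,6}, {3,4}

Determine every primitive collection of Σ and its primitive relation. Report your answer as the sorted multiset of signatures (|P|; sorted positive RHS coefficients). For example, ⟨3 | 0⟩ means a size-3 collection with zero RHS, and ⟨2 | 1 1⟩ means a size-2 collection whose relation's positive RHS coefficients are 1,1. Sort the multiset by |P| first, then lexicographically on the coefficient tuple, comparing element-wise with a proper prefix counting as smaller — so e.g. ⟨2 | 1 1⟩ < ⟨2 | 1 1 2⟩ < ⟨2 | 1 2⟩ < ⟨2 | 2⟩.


Minimal non-faces — 9 found among 6 rays, 6 max cones:

  P={1,5}:  v_{1} + v_{5} = 0  ⟹  sig = ⟨2 | 0⟩
  P={2,3}:  v_{2} + v_{3} = 0  ⟹  sig = ⟨2 | 0⟩
  P={1,3}:  v_{1} + v_{3} = v_{6}  ⟹  sig = ⟨2 | 1⟩
  P={2,4}:  v_{2} + v_{4} = v_{6}  ⟹  sig = ⟨2 | 1⟩
  P={2,6}:  v_{2} + v_{6} = v_{1}  ⟹  sig = ⟨2 | 1⟩
  P={3,6}:  v_{3} + v_{6} = v_{4}  ⟹  sig = ⟨2 | 1⟩
  P={5,6}:  v_{5} + v_{6} = v_{3}  ⟹  sig = ⟨2 | 1⟩
  P={1,4}:  v_{1} + v_{4} = 2·v_{6}  ⟹  sig = ⟨2 | 2⟩
  P={4,5}:  v_{4} + v_{5} = 2·v_{3}  ⟹  sig = ⟨2 | 2⟩

Signatures (|P|; sorted positive RHS coefficients), sorted:
{ ⟨2 | 0⟩ ×2,  ⟨2 | 1⟩ ×5,  ⟨2 | 2⟩ ×2 }


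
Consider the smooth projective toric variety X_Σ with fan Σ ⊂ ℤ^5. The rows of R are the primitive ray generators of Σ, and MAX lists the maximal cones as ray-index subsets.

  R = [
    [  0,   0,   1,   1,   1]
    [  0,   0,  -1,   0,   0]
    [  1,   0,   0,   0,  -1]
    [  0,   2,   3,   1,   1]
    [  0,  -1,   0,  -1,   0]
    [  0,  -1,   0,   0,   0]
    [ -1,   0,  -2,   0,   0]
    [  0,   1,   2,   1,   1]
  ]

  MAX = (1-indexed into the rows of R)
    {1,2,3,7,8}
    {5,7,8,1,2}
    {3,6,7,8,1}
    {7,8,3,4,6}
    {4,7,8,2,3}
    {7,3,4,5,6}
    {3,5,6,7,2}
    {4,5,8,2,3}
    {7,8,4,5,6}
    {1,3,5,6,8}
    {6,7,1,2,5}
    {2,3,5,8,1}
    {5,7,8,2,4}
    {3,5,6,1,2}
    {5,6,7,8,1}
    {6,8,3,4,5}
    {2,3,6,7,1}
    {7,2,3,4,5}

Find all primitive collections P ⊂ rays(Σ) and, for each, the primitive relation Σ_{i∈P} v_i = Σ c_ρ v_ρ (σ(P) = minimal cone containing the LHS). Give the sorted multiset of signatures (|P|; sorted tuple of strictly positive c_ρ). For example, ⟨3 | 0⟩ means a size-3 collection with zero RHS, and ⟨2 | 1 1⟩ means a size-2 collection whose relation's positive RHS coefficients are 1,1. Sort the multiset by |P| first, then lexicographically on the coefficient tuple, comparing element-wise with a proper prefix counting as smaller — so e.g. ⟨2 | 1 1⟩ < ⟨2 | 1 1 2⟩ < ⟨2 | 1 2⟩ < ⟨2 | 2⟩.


|primitive collections| = 5. Relations:

  P = {1,4}:  v_{1} + v_{4} = 2·v_{8}  →  sig = ⟨2 | 2⟩
  P = {2,4,6}:  v_{2} + v_{4} + v_{6} = v_{8}  →  sig = ⟨3 | 1⟩
  P = {2,6,8}:  v_{2} + v_{6} + v_{8} = v_{1}  →  sig = ⟨3 | 1⟩
  P = {3,5,7,8}:  v_{3} + v_{5} + v_{7} + v_{8} = 0  →  sig = ⟨4 | 0⟩
  P = {1,3,5,7}:  v_{1} + v_{3} + v_{5} + v_{7} = v_{2} + v_{6}  →  sig = ⟨4 | 1 1⟩

Hence PRS(X_Σ) =
{ ⟨2 | 2⟩,  ⟨3 | 1⟩ ×2,  ⟨4 | 0⟩,  ⟨4 | 1 1⟩ }


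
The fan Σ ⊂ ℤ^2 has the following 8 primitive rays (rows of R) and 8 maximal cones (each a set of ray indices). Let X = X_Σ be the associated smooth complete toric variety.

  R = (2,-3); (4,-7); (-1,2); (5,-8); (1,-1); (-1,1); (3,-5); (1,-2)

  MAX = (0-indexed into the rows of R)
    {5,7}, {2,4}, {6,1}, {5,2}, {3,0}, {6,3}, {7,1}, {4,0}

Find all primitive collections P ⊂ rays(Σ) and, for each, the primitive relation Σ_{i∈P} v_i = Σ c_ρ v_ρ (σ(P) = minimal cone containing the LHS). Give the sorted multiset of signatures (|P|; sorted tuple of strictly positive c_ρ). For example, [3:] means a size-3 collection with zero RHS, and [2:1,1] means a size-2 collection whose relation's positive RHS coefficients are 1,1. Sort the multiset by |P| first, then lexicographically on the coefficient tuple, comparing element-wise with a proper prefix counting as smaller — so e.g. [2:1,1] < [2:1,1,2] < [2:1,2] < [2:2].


20 collections generate NE(X_Σ); each relation:

  P = {2,7}:  v_{2} + v_{7} = 0 ; sig = [2:]
  P = {4,5}:  v_{4} + v_{5} = 0 ; sig = [2:]
  P = {0,2}:  v_{0} + v_{2} = v_{4} ; sig = [2:1]
  P = {0,5}:  v_{0} + v_{5} = v_{7} ; sig = [2:1]
  P = {0,6}:  v_{0} + v_{6} = v_{3} ; sig = [2:1]
  P = {0,7}:  v_{0} + v_{7} = v_{6} ; sig = [2:1]
  P = {1,2}:  v_{1} + v_{2} = v_{6} ; sig = [2:1]
  P = {1,4}:  v_{1} + v_{4} = v_{3} ; sig = [2:1]
  P = {2,6}:  v_{2} + v_{6} = v_{0} ; sig = [2:1]
  P = {3,5}:  v_{3} + v_{5} = v_{1} ; sig = [2:1]
  P = {4,7}:  v_{4} + v_{7} = v_{0} ; sig = [2:1]
  P = {6,7}:  v_{6} + v_{7} = v_{1} ; sig = [2:1]
  P = {0,1}:  v_{0} + v_{1} = 2·v_{6} ; sig = [2:2]
  P = {2,3}:  v_{2} + v_{3} = 2·v_{0} ; sig = [2:2]
  P = {3,7}:  v_{3} + v_{7} = 2·v_{6} ; sig = [2:2]
  P = {4,6}:  v_{4} + v_{6} = 2·v_{0} ; sig = [2:2]
  P = {5,6}:  v_{5} + v_{6} = 2·v_{7} ; sig = [2:2]
  P = {1,3}:  v_{1} + v_{3} = 3·v_{6} ; sig = [2:3]
  P = {1,5}:  v_{1} + v_{5} = 3·v_{7} ; sig = [2:3]
  P = {3,4}:  v_{3} + v_{4} = 3·v_{0} ; sig = [2:3]

Hence PRS(X_Σ) =
    [2:]
    [2:]
    [2:1]
    [2:1]
    [2:1]
    [2:1]
    [2:1]
    [2:1]
    [2:1]
    [2:1]
    [2:1]
    [2:1]
    [2:2]
    [2:2]
    [2:2]
    [2:2]
    [2:2]
    [2:3]
    [2:3]
    [2:3]


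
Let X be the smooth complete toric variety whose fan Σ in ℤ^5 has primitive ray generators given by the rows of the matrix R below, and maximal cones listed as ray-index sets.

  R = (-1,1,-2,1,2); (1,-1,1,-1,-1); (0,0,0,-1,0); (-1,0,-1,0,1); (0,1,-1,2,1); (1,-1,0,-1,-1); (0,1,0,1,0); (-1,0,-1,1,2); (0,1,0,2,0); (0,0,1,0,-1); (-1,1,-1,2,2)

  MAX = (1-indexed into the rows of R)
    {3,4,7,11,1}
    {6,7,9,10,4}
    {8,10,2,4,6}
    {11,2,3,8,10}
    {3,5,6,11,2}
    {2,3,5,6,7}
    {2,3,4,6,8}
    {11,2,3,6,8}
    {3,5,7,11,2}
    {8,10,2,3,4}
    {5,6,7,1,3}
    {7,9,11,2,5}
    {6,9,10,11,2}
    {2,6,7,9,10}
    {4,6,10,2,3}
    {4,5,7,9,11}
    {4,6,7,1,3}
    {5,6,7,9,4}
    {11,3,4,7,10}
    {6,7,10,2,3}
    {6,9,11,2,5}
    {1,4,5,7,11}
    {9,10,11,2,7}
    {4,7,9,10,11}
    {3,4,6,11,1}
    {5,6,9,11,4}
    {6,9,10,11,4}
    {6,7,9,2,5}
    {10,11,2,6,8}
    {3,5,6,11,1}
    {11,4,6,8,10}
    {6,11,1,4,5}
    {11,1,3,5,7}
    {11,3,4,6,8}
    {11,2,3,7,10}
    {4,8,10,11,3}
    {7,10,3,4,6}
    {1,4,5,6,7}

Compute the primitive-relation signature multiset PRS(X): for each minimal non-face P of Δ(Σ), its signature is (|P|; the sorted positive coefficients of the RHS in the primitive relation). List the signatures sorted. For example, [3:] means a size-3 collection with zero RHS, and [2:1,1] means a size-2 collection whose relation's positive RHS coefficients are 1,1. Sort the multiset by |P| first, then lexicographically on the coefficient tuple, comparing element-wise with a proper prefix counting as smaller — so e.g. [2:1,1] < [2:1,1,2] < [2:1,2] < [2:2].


Σ has 17 primitive collections:

  • {3,9}:  v_{3} + v_{9} = v_{7}  →  sig = [2:1]
  • {5,10}:  v_{5} + v_{10} = v_{9}  →  sig = [2:1]
  • {7,8}:  v_{7} + v_{8} = v_{11}  →  sig = [2:1]
  • {1,10}:  v_{1} + v_{10} = v_{4} + v_{7}  →  sig = [2:1,1]
  • {1,2}:  v_{1} + v_{2} = v_{3} + v_{6} + v_{11}  →  sig = [2:1,1,1]
  • {1,9}:  v_{1} + v_{9} = v_{4} + v_{5} + v_{7}  →  sig = [2:1,1,1]
  • {1,8}:  v_{1} + v_{8} = v_{3} + v_{4} + v_{6} + 2·v_{11}  →  sig = [2:1,1,1,2]
  • {8,9}:  v_{8} + v_{9} = v_{6} + v_{10} + 2·v_{11}  →  sig = [2:1,1,2]
  • {5,8}:  v_{5} + v_{8} = v_{6} + 2·v_{11}  →  sig = [2:1,2]
  • {2,4,7}:  v_{2} + v_{4} + v_{7} = 0  →  sig = [3:]
  • {2,4,11}:  v_{2} + v_{4} + v_{11} = v_{8}  →  sig = [3:1]
  • {3,4,5}:  v_{3} + v_{4} + v_{5} = v_{1}  →  sig = [3:1]
  • {6,7,11}:  v_{6} + v_{7} + v_{11} = v_{5}  →  sig = [3:1]
  • {2,4,5}:  v_{2} + v_{4} + v_{5} = v_{6} + v_{11}  →  sig = [3:1,1]
  • {2,4,9}:  v_{2} + v_{4} + v_{9} = v_{6} + v_{10} + v_{11}  →  sig = [3:1,1,1]
  • {3,6,10,11}:  v_{3} + v_{6} + v_{10} + v_{11} = 0  →  sig = [4:]
  • {3,6,8,10}:  v_{3} + v_{6} + v_{8} + v_{10} = v_{2} + v_{4}  →  sig = [4:1,1]

Signatures (|P|; sorted positive RHS coefficients), sorted:
{ [2:1] ×3,  [2:1,1],  [2:1,1,1] ×2,  [2:1,1,1,2],  [2:1,1,2],  [2:1,2],  [3:],  [3:1] ×3,  [3:1,1],  [3:1,1,1],  [4:],  [4:1,1] }


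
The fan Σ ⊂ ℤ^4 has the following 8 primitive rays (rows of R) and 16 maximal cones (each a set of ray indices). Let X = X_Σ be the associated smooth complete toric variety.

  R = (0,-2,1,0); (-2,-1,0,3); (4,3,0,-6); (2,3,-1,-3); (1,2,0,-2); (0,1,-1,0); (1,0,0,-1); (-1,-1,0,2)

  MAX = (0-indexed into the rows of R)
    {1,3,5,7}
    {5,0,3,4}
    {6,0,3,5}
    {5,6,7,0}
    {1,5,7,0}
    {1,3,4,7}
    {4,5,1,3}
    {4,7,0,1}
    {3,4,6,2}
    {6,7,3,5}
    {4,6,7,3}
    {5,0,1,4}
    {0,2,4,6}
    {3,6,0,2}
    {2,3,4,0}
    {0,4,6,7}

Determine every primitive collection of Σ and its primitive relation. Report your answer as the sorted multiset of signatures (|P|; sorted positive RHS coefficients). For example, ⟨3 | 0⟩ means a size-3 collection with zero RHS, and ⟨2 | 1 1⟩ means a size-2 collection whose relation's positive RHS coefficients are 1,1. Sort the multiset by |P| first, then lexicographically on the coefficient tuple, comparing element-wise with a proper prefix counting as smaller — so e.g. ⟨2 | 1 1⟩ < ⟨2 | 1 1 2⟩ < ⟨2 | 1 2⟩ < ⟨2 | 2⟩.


Minimal non-faces — 9 found among 8 rays, 16 max cones:

  • {1,6}:  v_{1} + v_{6} = v_{7}  →  sig = ⟨2 | 1⟩
  • {1,2}:  v_{1} + v_{2} = v_{4} + v_{6}  →  sig = ⟨2 | 1 1⟩
  • {2,5}:  v_{2} + v_{5} = v_{0} + 2·v_{3}  →  sig = ⟨2 | 1 2⟩
  • {2,7}:  v_{2} + v_{7} = v_{4} + 2·v_{6}  →  sig = ⟨2 | 1 2⟩
  • {0,1,3}:  v_{0} + v_{1} + v_{3} = 0  →  sig = ⟨3 | 0⟩
  • {0,3,7}:  v_{0} + v_{3} + v_{7} = v_{6}  →  sig = ⟨3 | 1⟩
  • {4,5,6}:  v_{4} + v_{5} + v_{6} = v_{3}  →  sig = ⟨3 | 1⟩
  • {4,5,7}:  v_{4} + v_{5} + v_{7} = v_{1} + v_{3}  →  sig = ⟨3 | 1 1⟩
  • {0,3,4,6}:  v_{0} + v_{3} + v_{4} + v_{6} = v_{2}  →  sig = ⟨4 | 1⟩

Hence PRS(X_Σ) =
{ ⟨2 | 1⟩,  ⟨2 | 1 1⟩,  ⟨2 | 1 2⟩ ×2,  ⟨3 | 0⟩,  ⟨3 | 1⟩ ×2,  ⟨3 | 1 1⟩,  ⟨4 | 1⟩ }


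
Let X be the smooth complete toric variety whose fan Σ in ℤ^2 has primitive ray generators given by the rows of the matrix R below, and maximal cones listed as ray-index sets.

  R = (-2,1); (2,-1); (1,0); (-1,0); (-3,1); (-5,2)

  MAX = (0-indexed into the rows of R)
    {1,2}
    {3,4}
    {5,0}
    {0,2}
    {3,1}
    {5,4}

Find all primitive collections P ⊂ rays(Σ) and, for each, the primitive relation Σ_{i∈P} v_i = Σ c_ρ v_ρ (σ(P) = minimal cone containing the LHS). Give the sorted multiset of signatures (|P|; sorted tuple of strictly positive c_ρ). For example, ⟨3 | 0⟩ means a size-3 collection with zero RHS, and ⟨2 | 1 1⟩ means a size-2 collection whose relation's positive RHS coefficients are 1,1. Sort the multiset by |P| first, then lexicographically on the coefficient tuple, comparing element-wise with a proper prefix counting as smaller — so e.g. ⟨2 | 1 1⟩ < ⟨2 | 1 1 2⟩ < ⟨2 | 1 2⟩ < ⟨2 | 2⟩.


9 collections generate NE(X_Σ); each relation:

  {0,1}:  v_{0} + v_{1} = 0 — sig = ⟨2 | 0⟩
  {2,3}:  v_{2} + v_{3} = 0 — sig = ⟨2 | 0⟩
  {0,3}:  v_{0} + v_{3} = v_{4} — sig = ⟨2 | 1⟩
  {0,4}:  v_{0} + v_{4} = v_{5} — sig = ⟨2 | 1⟩
  {1,4}:  v_{1} + v_{4} = v_{3} — sig = ⟨2 | 1⟩
  {1,5}:  v_{1} + v_{5} = v_{4} — sig = ⟨2 | 1⟩
  {2,4}:  v_{2} + v_{4} = v_{0} — sig = ⟨2 | 1⟩
  {2,5}:  v_{2} + v_{5} = 2·v_{0} — sig = ⟨2 | 2⟩
  {3,5}:  v_{3} + v_{5} = 2·v_{4} — sig = ⟨2 | 2⟩

Hence PRS(X_Σ) =
    |P|=2: 9 collections, coeffs (), (), (1), (1), (1), (1), (1), (2), (2)


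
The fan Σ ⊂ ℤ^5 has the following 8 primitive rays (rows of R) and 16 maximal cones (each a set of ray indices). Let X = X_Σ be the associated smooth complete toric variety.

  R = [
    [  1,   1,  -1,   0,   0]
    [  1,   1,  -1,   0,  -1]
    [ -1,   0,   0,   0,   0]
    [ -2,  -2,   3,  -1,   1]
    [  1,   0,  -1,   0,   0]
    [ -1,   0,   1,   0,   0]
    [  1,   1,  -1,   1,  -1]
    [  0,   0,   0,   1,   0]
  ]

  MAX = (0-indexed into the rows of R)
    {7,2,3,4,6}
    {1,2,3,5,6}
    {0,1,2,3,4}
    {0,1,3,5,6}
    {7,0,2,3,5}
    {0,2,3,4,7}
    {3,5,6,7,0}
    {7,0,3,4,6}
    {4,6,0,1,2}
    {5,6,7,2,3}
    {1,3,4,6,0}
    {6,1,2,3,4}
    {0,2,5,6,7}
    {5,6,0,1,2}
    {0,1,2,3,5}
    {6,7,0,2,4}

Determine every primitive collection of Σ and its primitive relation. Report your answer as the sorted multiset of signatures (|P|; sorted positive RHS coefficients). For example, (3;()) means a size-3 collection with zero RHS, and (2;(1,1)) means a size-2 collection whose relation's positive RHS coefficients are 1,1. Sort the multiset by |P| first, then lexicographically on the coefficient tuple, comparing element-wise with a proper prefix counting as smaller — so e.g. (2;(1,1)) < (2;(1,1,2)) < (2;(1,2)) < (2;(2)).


3 minimal non-faces of Δ(Σ) (on 8 rays):

  P = {4,5}:  v_{4} + v_{5} = 0  ⟹  sig = (2;())
  P = {1,7}:  v_{1} + v_{7} = v_{6}  ⟹  sig = (2;(1))
  P = {0,2,3,6}:  v_{0} + v_{2} + v_{3} + v_{6} = v_{5}  ⟹  sig = (4;(1))

Sorted signature multiset PRS(X):
[(2;()), (2;(1)), (4;(1))]


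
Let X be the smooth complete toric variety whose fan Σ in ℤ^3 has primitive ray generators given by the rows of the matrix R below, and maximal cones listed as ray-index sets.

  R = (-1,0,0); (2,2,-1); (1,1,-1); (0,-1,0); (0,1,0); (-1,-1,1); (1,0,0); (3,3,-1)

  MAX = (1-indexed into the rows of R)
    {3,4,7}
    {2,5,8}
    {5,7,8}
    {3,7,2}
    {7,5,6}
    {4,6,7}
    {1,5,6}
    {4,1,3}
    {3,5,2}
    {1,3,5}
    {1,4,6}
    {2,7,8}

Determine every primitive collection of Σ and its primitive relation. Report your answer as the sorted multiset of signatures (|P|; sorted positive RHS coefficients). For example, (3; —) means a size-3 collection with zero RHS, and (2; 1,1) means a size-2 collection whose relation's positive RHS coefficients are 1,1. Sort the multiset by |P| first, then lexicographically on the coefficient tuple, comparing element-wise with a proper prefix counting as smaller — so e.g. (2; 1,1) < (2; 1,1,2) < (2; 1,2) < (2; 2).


Minimal non-faces — 12 found among 8 rays, 12 max cones:

  {1,7}:  v_{1} + v_{7} = 0 ; sig = (2; —)
  {3,6}:  v_{3} + v_{6} = 0 ; sig = (2; —)
  {4,5}:  v_{4} + v_{5} = 0 ; sig = (2; —)
  {1,2}:  v_{1} + v_{2} = v_{3} + v_{5} ; sig = (2; 1,1)
  {1,8}:  v_{1} + v_{8} = v_{2} + v_{5} ; sig = (2; 1,1)
  {2,4}:  v_{2} + v_{4} = v_{3} + v_{7} ; sig = (2; 1,1)
  {2,6}:  v_{2} + v_{6} = v_{5} + v_{7} ; sig = (2; 1,1)
  {4,8}:  v_{4} + v_{8} = v_{2} + v_{7} ; sig = (2; 1,1)
  {3,8}:  v_{3} + v_{8} = 2·v_{2} ; sig = (2; 2)
  {6,8}:  v_{6} + v_{8} = 2·v_{5} + 2·v_{7} ; sig = (2; 2,2)
  {2,5,7}:  v_{2} + v_{5} + v_{7} = v_{8} ; sig = (3; 1)
  {3,5,7}:  v_{3} + v_{5} + v_{7} = v_{2} ; sig = (3; 1)

Signatures (|P|; sorted positive RHS coefficients), sorted:
    |P|=2: 10 collections, coeffs (), (), (), (1,1), (1,1), (1,1), (1,1), (1,1), (2), (2,2)
    |P|=3: 2 collections, coeffs (1), (1)


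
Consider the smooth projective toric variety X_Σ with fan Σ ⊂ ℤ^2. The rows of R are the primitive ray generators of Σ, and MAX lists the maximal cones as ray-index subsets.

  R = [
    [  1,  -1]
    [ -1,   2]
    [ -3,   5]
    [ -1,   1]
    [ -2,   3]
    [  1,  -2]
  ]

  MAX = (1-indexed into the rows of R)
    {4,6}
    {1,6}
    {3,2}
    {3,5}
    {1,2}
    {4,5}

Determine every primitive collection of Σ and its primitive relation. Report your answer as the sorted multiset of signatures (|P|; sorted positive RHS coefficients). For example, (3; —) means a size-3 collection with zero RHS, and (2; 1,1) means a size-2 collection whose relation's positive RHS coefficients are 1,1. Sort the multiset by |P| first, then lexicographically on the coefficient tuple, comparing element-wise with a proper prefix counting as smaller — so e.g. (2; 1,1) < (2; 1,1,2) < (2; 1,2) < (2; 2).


9 collections generate NE(X_Σ); each relation:

  {1,4}:  v_{1} + v_{4} = 0  ⟹  sig = (2; —)
  {2,6}:  v_{2} + v_{6} = 0  ⟹  sig = (2; —)
  {1,5}:  v_{1} + v_{5} = v_{2}  ⟹  sig = (2; 1)
  {2,4}:  v_{2} + v_{4} = v_{5}  ⟹  sig = (2; 1)
  {2,5}:  v_{2} + v_{5} = v_{3}  ⟹  sig = (2; 1)
  {3,6}:  v_{3} + v_{6} = v_{5}  ⟹  sig = (2; 1)
  {5,6}:  v_{5} + v_{6} = v_{4}  ⟹  sig = (2; 1)
  {1,3}:  v_{1} + v_{3} = 2·v_{2}  ⟹  sig = (2; 2)
  {3,4}:  v_{3} + v_{4} = 2·v_{5}  ⟹  sig = (2; 2)

Hence PRS(X_Σ) =
    (2; —)
    (2; —)
    (2; 1)
    (2; 1)
    (2; 1)
    (2; 1)
    (2; 1)
    (2; 2)
    (2; 2)


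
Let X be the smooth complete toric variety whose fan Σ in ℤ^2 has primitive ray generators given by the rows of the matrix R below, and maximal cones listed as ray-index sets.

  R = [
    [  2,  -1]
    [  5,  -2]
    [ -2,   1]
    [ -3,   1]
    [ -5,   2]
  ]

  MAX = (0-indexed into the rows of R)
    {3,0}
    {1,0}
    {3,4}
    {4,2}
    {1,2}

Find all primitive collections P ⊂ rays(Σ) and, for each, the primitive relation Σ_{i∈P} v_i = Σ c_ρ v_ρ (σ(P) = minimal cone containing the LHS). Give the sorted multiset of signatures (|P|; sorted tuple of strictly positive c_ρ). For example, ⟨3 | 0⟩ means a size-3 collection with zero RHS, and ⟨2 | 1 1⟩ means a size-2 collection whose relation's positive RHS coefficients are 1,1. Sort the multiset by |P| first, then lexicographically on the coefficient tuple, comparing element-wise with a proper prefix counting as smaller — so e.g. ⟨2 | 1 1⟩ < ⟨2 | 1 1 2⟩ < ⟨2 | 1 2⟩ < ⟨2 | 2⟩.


Primitive collections (5):

  P = {0,2}:  v_{0} + v_{2} = 0  →  sig = ⟨2 | 0⟩
  P = {1,4}:  v_{1} + v_{4} = 0  →  sig = ⟨2 | 0⟩
  P = {0,4}:  v_{0} + v_{4} = v_{3}  →  sig = ⟨2 | 1⟩
  P = {1,3}:  v_{1} + v_{3} = v_{0}  →  sig = ⟨2 | 1⟩
  P = {2,3}:  v_{2} + v_{3} = v_{4}  →  sig = ⟨2 | 1⟩

Hence PRS(X_Σ) =
{ ⟨2 | 0⟩ ×2,  ⟨2 | 1⟩ ×3 }


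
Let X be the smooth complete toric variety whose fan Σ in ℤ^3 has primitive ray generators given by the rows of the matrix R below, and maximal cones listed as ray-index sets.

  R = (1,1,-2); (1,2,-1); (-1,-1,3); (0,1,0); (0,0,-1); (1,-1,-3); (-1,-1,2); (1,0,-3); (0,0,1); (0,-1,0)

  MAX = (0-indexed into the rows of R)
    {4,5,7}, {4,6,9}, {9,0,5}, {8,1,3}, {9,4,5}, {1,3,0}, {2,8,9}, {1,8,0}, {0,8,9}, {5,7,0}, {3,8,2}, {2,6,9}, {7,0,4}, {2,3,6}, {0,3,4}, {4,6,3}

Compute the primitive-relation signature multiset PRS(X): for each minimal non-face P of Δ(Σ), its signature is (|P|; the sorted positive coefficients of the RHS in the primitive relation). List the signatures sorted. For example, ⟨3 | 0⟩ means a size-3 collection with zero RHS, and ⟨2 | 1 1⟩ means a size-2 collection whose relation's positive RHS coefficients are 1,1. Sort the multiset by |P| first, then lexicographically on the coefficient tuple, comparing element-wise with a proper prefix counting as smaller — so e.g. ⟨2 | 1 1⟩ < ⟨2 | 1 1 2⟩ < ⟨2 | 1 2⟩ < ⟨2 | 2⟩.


24 minimal non-faces of Δ(Σ) (on 10 rays):

  P = {0,6}:  v_{0} + v_{6} = 0 — sig = ⟨2 | 0⟩
  P = {3,9}:  v_{3} + v_{9} = 0 — sig = ⟨2 | 0⟩
  P = {4,8}:  v_{4} + v_{8} = 0 — sig = ⟨2 | 0⟩
  P = {0,2}:  v_{0} + v_{2} = v_{8} — sig = ⟨2 | 1⟩
  P = {2,4}:  v_{2} + v_{4} = v_{6} — sig = ⟨2 | 1⟩
  P = {2,7}:  v_{2} + v_{7} = v_{9} — sig = ⟨2 | 1⟩
  P = {3,5}:  v_{3} + v_{5} = v_{7} — sig = ⟨2 | 1⟩
  P = {6,8}:  v_{6} + v_{8} = v_{2} — sig = ⟨2 | 1⟩
  P = {7,9}:  v_{7} + v_{9} = v_{5} — sig = ⟨2 | 1⟩
  P = {1,4}:  v_{1} + v_{4} = v_{0} + v_{3} — sig = ⟨2 | 1 1⟩
  P = {1,6}:  v_{1} + v_{6} = v_{3} + v_{8} — sig = ⟨2 | 1 1⟩
  P = {1,9}:  v_{1} + v_{9} = v_{0} + v_{8} — sig = ⟨2 | 1 1⟩
  P = {3,7}:  v_{3} + v_{7} = v_{0} + v_{4} — sig = ⟨2 | 1 1⟩
  P = {6,7}:  v_{6} + v_{7} = v_{4} + v_{9} — sig = ⟨2 | 1 1⟩
  P = {7,8}:  v_{7} + v_{8} = v_{0} + v_{9} — sig = ⟨2 | 1 1⟩
  P = {1,2}:  v_{1} + v_{2} = v_{3} + 2·v_{8} — sig = ⟨2 | 1 2⟩
  P = {1,5}:  v_{1} + v_{5} = 2·v_{0} + v_{9} — sig = ⟨2 | 1 2⟩
  P = {5,6}:  v_{5} + v_{6} = v_{4} + 2·v_{9} — sig = ⟨2 | 1 2⟩
  P = {5,8}:  v_{5} + v_{8} = v_{0} + 2·v_{9} — sig = ⟨2 | 1 2⟩
  P = {1,7}:  v_{1} + v_{7} = 2·v_{0} — sig = ⟨2 | 2⟩
  P = {2,5}:  v_{2} + v_{5} = 2·v_{9} — sig = ⟨2 | 2⟩
  P = {0,3,8}:  v_{0} + v_{3} + v_{8} = v_{1} — sig = ⟨3 | 1⟩
  P = {0,4,9}:  v_{0} + v_{4} + v_{9} = v_{7} — sig = ⟨3 | 1⟩
  P = {0,4,5}:  v_{0} + v_{4} + v_{5} = 2·v_{7} — sig = ⟨3 | 2⟩

Hence PRS(X_Σ) =
{ ⟨2 | 0⟩ ×3,  ⟨2 | 1⟩ ×6,  ⟨2 | 1 1⟩ ×6,  ⟨2 | 1 2⟩ ×4,  ⟨2 | 2⟩ ×2,  ⟨3 | 1⟩ ×2,  ⟨3 | 2⟩ }


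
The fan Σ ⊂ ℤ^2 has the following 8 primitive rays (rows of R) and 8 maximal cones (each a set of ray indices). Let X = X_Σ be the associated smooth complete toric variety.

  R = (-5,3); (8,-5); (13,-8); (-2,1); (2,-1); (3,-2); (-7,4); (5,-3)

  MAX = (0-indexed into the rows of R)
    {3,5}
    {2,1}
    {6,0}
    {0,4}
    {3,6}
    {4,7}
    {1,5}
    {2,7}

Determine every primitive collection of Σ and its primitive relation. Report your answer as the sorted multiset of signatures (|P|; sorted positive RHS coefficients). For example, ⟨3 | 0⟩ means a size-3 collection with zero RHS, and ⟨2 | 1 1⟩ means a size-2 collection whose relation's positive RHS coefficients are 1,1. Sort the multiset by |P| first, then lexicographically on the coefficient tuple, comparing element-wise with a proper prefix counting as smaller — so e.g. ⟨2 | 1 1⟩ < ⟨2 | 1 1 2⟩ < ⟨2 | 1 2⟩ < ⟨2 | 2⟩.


Σ has 20 primitive collections:

  • {0,7}:  v_{0} + v_{7} = 0 ; sig = ⟨2 | 0⟩
  • {3,4}:  v_{3} + v_{4} = 0 ; sig = ⟨2 | 0⟩
  • {0,1}:  v_{0} + v_{1} = v_{5} ; sig = ⟨2 | 1⟩
  • {0,2}:  v_{0} + v_{2} = v_{1} ; sig = ⟨2 | 1⟩
  • {0,3}:  v_{0} + v_{3} = v_{6} ; sig = ⟨2 | 1⟩
  • {0,5}:  v_{0} + v_{5} = v_{3} ; sig = ⟨2 | 1⟩
  • {1,7}:  v_{1} + v_{7} = v_{2} ; sig = ⟨2 | 1⟩
  • {3,7}:  v_{3} + v_{7} = v_{5} ; sig = ⟨2 | 1⟩
  • {4,5}:  v_{4} + v_{5} = v_{7} ; sig = ⟨2 | 1⟩
  • {4,6}:  v_{4} + v_{6} = v_{0} ; sig = ⟨2 | 1⟩
  • {5,7}:  v_{5} + v_{7} = v_{1} ; sig = ⟨2 | 1⟩
  • {6,7}:  v_{6} + v_{7} = v_{3} ; sig = ⟨2 | 1⟩
  • {1,6}:  v_{1} + v_{6} = v_{3} + v_{5} ; sig = ⟨2 | 1 1⟩
  • {2,3}:  v_{2} + v_{3} = v_{1} + v_{5} ; sig = ⟨2 | 1 1⟩
  • {1,3}:  v_{1} + v_{3} = 2·v_{5} ; sig = ⟨2 | 2⟩
  • {1,4}:  v_{1} + v_{4} = 2·v_{7} ; sig = ⟨2 | 2⟩
  • {2,5}:  v_{2} + v_{5} = 2·v_{1} ; sig = ⟨2 | 2⟩
  • {2,6}:  v_{2} + v_{6} = 2·v_{5} ; sig = ⟨2 | 2⟩
  • {5,6}:  v_{5} + v_{6} = 2·v_{3} ; sig = ⟨2 | 2⟩
  • {2,4}:  v_{2} + v_{4} = 3·v_{7} ; sig = ⟨2 | 3⟩

Signatures (|P|; sorted positive RHS coefficients), sorted:
    |P|=2: 20 collections, coeffs (), (), (1), (1), (1), (1), (1), (1), (1), (1), (1), (1), (1,1), (1,1), (2), (2), (2), (2), (2), (3)


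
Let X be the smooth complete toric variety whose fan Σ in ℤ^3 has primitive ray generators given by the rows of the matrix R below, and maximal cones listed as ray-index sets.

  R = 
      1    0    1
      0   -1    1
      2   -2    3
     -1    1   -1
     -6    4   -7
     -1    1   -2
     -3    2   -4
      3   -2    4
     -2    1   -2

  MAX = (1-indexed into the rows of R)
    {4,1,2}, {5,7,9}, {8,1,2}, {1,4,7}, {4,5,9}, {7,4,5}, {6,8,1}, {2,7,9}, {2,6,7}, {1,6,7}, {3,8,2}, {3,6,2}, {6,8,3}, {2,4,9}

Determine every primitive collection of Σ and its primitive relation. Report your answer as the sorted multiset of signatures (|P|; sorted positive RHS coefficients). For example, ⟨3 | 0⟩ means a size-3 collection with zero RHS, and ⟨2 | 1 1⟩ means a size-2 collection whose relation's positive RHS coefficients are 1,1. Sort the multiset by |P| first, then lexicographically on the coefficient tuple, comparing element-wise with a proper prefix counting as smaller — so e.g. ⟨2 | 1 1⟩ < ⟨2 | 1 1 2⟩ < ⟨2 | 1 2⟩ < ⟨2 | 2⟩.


Σ has 20 primitive collections:

  P = {7,8}:  v_{7} + v_{8} = 0  →  sig = ⟨2 | 0⟩
  P = {1,3}:  v_{1} + v_{3} = v_{8}  →  sig = ⟨2 | 1⟩
  P = {1,9}:  v_{1} + v_{9} = v_{4}  →  sig = ⟨2 | 1⟩
  P = {3,9}:  v_{3} + v_{9} = v_{2}  →  sig = ⟨2 | 1⟩
  P = {6,9}:  v_{6} + v_{9} = v_{7}  →  sig = ⟨2 | 1⟩
  P = {3,4}:  v_{3} + v_{4} = v_{1} + v_{2}  →  sig = ⟨2 | 1 1⟩
  P = {3,7}:  v_{3} + v_{7} = v_{2} + v_{6}  →  sig = ⟨2 | 1 1⟩
  P = {4,6}:  v_{4} + v_{6} = v_{1} + v_{7}  →  sig = ⟨2 | 1 1⟩
  P = {5,8}:  v_{5} + v_{8} = v_{4} + v_{9}  →  sig = ⟨2 | 1 1⟩
  P = {8,9}:  v_{8} + v_{9} = v_{1} + v_{2}  →  sig = ⟨2 | 1 1⟩
  P = {1,5}:  v_{1} + v_{5} = 2·v_{4} + v_{7}  →  sig = ⟨2 | 1 2⟩
  P = {4,8}:  v_{4} + v_{8} = 2·v_{1} + v_{2}  →  sig = ⟨2 | 1 2⟩
  P = {5,6}:  v_{5} + v_{6} = v_{4} + 2·v_{7}  →  sig = ⟨2 | 1 2⟩
  P = {3,5}:  v_{3} + v_{5} = 2·v_{9}  →  sig = ⟨2 | 2⟩
  P = {2,5}:  v_{2} + v_{5} = 3·v_{9}  →  sig = ⟨2 | 3⟩
  P = {1,2,6}:  v_{1} + v_{2} + v_{6} = 0  →  sig = ⟨3 | 0⟩
  P = {1,2,7}:  v_{1} + v_{2} + v_{7} = v_{9}  →  sig = ⟨3 | 1⟩
  P = {2,6,8}:  v_{2} + v_{6} + v_{8} = v_{3}  →  sig = ⟨3 | 1⟩
  P = {4,7,9}:  v_{4} + v_{7} + v_{9} = v_{5}  →  sig = ⟨3 | 1⟩
  P = {2,4,7}:  v_{2} + v_{4} + v_{7} = 2·v_{9}  →  sig = ⟨3 | 2⟩

Sorted signature multiset PRS(X):
{ ⟨2 | 0⟩,  ⟨2 | 1⟩ ×4,  ⟨2 | 1 1⟩ ×5,  ⟨2 | 1 2⟩ ×3,  ⟨2 | 2⟩,  ⟨2 | 3⟩,  ⟨3 | 0⟩,  ⟨3 | 1⟩ ×3,  ⟨3 | 2⟩ }


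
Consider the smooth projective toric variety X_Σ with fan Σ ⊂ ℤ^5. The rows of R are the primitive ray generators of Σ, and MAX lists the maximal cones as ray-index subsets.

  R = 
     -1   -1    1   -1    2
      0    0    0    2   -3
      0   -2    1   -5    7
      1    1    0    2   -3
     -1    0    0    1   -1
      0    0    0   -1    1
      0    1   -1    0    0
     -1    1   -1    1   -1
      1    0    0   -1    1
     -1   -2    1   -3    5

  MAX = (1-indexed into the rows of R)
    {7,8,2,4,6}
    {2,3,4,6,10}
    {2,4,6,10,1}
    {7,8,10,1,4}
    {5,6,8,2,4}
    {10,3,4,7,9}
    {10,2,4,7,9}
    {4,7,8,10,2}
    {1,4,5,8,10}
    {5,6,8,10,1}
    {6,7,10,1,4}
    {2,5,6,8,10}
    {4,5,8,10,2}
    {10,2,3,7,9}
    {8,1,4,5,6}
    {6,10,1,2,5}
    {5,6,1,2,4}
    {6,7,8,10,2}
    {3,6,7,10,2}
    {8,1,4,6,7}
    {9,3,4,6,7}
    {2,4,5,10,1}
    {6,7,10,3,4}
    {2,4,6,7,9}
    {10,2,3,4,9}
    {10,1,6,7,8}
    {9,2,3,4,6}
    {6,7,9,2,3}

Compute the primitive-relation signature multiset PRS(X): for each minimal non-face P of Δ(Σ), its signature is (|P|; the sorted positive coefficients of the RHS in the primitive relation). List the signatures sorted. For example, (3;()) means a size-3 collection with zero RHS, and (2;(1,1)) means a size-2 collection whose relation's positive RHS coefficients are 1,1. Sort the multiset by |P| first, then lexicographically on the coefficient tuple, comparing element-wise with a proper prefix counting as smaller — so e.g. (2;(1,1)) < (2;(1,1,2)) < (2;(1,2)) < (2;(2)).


Σ has 14 primitive collections:

  P={5,9}:  v_{5} + v_{9} = 0  ⟹  sig = (2;())
  P={5,7}:  v_{5} + v_{7} = v_{8}  ⟹  sig = (2;(1))
  P={8,9}:  v_{8} + v_{9} = v_{7}  ⟹  sig = (2;(1))
  P={3,5}:  v_{3} + v_{5} = v_{6} + v_{10}  ⟹  sig = (2;(1,1))
  P={1,9}:  v_{1} + v_{9} = v_{4} + v_{6} + v_{10}  ⟹  sig = (2;(1,1,1))
  P={3,8}:  v_{3} + v_{8} = v_{6} + v_{7} + v_{10}  ⟹  sig = (2;(1,1,1))
  P={1,3}:  v_{1} + v_{3} = v_{4} + 2·v_{6} + 2·v_{10}  ⟹  sig = (2;(1,2,2))
  P={1,2,7}:  v_{1} + v_{2} + v_{7} = v_{5}  ⟹  sig = (3;(1))
  P={6,9,10}:  v_{6} + v_{9} + v_{10} = v_{3}  ⟹  sig = (3;(1))
  P={1,2,8}:  v_{1} + v_{2} + v_{8} = 2·v_{5}  ⟹  sig = (3;(2))
  P={2,3,4,7}:  v_{2} + v_{3} + v_{4} + v_{7} = v_{9}  ⟹  sig = (4;(1))
  P={4,5,6,10}:  v_{4} + v_{5} + v_{6} + v_{10} = v_{1}  ⟹  sig = (4;(1))
  P={4,6,8,10}:  v_{4} + v_{6} + v_{8} + v_{10} = v_{1} + v_{7}  ⟹  sig = (4;(1,1))
  P={2,4,6,7,10}:  v_{2} + v_{4} + v_{6} + v_{7} + v_{10} = 0  ⟹  sig = (5;())

Hence PRS(X_Σ) =
{ (2;()),  (2;(1)) ×2,  (2;(1,1)),  (2;(1,1,1)) ×2,  (2;(1,2,2)),  (3;(1)) ×2,  (3;(2)),  (4;(1)) ×2,  (4;(1,1)),  (5;()) }


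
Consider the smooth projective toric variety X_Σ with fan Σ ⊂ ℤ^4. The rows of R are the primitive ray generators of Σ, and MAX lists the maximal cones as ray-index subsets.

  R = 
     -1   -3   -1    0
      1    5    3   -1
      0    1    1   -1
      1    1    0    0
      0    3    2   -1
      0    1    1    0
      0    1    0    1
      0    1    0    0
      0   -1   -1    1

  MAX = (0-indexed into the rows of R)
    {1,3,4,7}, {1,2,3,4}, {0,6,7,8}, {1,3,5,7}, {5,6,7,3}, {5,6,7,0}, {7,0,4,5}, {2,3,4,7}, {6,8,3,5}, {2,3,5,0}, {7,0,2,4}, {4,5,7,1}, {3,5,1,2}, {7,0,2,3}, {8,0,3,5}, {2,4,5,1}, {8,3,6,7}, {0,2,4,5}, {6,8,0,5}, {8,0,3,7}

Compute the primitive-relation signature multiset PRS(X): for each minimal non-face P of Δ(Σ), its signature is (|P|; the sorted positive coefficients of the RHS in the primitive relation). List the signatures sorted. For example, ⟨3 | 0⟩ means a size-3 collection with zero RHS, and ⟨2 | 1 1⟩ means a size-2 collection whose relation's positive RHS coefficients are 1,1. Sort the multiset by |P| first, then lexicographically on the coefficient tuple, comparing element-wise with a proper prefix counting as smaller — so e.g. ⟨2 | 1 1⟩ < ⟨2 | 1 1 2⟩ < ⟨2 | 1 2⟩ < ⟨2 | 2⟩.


Minimal non-faces — 14 found among 9 rays, 20 max cones:

  P = {2,8}:  v_{2} + v_{8} = 0 ; sig = ⟨2 | 0⟩
  P = {0,1}:  v_{0} + v_{1} = v_{2} + v_{5} ; sig = ⟨2 | 1 1⟩
  P = {2,6}:  v_{2} + v_{6} = v_{5} + v_{7} ; sig = ⟨2 | 1 1⟩
  P = {4,8}:  v_{4} + v_{8} = v_{5} + v_{7} ; sig = ⟨2 | 1 1⟩
  P = {1,8}:  v_{1} + v_{8} = v_{3} + 2·v_{5} + v_{7} ; sig = ⟨2 | 1 1 2⟩
  P = {1,6}:  v_{1} + v_{6} = v_{3} + 3·v_{5} + 2·v_{7} ; sig = ⟨2 | 1 2 3⟩
  P = {4,6}:  v_{4} + v_{6} = 2·v_{5} + 2·v_{7} ; sig = ⟨2 | 2 2⟩
  P = {0,3,4}:  v_{0} + v_{3} + v_{4} = v_{2} ; sig = ⟨3 | 1⟩
  P = {0,3,6}:  v_{0} + v_{3} + v_{6} = v_{8} ; sig = ⟨3 | 1⟩
  P = {2,5,7}:  v_{2} + v_{5} + v_{7} = v_{4} ; sig = ⟨3 | 1⟩
  P = {3,4,5}:  v_{3} + v_{4} + v_{5} = v_{1} ; sig = ⟨3 | 1⟩
  P = {5,7,8}:  v_{5} + v_{7} + v_{8} = v_{6} ; sig = ⟨3 | 1⟩
  P = {1,2,7}:  v_{1} + v_{2} + v_{7} = v_{3} + 2·v_{4} ; sig = ⟨3 | 1 2⟩
  P = {0,3,5,7}:  v_{0} + v_{3} + v_{5} + v_{7} = 0 ; sig = ⟨4 | 0⟩

so the primitive-relation signature multiset is
{ ⟨2 | 0⟩,  ⟨2 | 1 1⟩ ×3,  ⟨2 | 1 1 2⟩,  ⟨2 | 1 2 3⟩,  ⟨2 | 2 2⟩,  ⟨3 | 1⟩ ×5,  ⟨3 | 1 2⟩,  ⟨4 | 0⟩ }


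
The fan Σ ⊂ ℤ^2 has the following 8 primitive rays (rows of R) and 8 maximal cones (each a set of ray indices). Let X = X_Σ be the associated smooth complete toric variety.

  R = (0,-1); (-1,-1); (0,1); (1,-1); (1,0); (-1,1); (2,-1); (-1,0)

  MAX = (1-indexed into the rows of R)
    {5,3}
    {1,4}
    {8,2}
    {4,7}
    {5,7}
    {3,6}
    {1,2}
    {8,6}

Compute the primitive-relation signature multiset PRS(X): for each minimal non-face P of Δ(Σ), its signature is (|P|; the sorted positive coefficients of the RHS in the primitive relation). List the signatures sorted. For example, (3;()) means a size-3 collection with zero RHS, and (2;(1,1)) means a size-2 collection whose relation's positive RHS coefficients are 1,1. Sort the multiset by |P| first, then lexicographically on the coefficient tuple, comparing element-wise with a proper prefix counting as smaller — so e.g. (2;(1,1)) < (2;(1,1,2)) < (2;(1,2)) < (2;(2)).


Δ(Σ) — 8 vertices, 20 min non-faces:

  P={1,3}:  v_{1} + v_{3} = 0 — sig = (2;())
  P={4,6}:  v_{4} + v_{6} = 0 — sig = (2;())
  P={5,8}:  v_{5} + v_{8} = 0 — sig = (2;())
  P={1,5}:  v_{1} + v_{5} = v_{4} — sig = (2;(1))
  P={1,6}:  v_{1} + v_{6} = v_{8} — sig = (2;(1))
  P={1,8}:  v_{1} + v_{8} = v_{2} — sig = (2;(1))
  P={2,3}:  v_{2} + v_{3} = v_{8} — sig = (2;(1))
  P={2,5}:  v_{2} + v_{5} = v_{1} — sig = (2;(1))
  P={3,4}:  v_{3} + v_{4} = v_{5} — sig = (2;(1))
  P={3,8}:  v_{3} + v_{8} = v_{6} — sig = (2;(1))
  P={4,5}:  v_{4} + v_{5} = v_{7} — sig = (2;(1))
  P={4,8}:  v_{4} + v_{8} = v_{1} — sig = (2;(1))
  P={5,6}:  v_{5} + v_{6} = v_{3} — sig = (2;(1))
  P={6,7}:  v_{6} + v_{7} = v_{5} — sig = (2;(1))
  P={7,8}:  v_{7} + v_{8} = v_{4} — sig = (2;(1))
  P={2,7}:  v_{2} + v_{7} = v_{1} + v_{4} — sig = (2;(1,1))
  P={1,7}:  v_{1} + v_{7} = 2·v_{4} — sig = (2;(2))
  P={2,4}:  v_{2} + v_{4} = 2·v_{1} — sig = (2;(2))
  P={2,6}:  v_{2} + v_{6} = 2·v_{8} — sig = (2;(2))
  P={3,7}:  v_{3} + v_{7} = 2·v_{5} — sig = (2;(2))

so the primitive-relation signature multiset is
{ (2;()) ×3,  (2;(1)) ×12,  (2;(1,1)),  (2;(2)) ×4 }


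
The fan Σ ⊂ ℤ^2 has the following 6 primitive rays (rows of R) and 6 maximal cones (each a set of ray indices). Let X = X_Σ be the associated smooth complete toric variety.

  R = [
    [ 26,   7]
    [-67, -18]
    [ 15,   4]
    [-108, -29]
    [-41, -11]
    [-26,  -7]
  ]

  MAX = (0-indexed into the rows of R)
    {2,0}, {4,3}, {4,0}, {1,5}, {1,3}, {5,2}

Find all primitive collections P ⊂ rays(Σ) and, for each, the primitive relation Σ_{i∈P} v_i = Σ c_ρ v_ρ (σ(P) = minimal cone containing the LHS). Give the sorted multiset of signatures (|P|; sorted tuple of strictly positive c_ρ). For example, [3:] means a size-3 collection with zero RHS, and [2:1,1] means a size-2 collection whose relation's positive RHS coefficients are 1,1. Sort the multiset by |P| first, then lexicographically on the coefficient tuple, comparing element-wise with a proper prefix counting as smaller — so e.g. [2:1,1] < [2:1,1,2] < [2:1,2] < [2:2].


Primitive collections (9):

  P = {0,5}:  v_{0} + v_{5} = 0  →  sig = [2:]
  P = {0,1}:  v_{0} + v_{1} = v_{4}  →  sig = [2:1]
  P = {1,4}:  v_{1} + v_{4} = v_{3}  →  sig = [2:1]
  P = {2,4}:  v_{2} + v_{4} = v_{5}  →  sig = [2:1]
  P = {4,5}:  v_{4} + v_{5} = v_{1}  →  sig = [2:1]
  P = {2,3}:  v_{2} + v_{3} = v_{1} + v_{5}  →  sig = [2:1,1]
  P = {0,3}:  v_{0} + v_{3} = 2·v_{4}  →  sig = [2:2]
  P = {1,2}:  v_{1} + v_{2} = 2·v_{5}  →  sig = [2:2]
  P = {3,5}:  v_{3} + v_{5} = 2·v_{1}  →  sig = [2:2]

so the primitive-relation signature multiset is
    [2:]
    [2:1]
    [2:1]
    [2:1]
    [2:1]
    [2:1,1]
    [2:2]
    [2:2]
    [2:2]
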